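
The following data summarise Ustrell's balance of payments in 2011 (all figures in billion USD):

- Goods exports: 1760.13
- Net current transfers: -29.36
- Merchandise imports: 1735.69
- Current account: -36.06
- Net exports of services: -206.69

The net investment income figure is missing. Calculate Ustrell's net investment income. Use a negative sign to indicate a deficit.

175.55

Current account = goods balance + services balance + net primary income + net secondary income
Sum of the known components = -211.61
Net investment income = CA - (known components) = -36.06 - (-211.61) = 175.55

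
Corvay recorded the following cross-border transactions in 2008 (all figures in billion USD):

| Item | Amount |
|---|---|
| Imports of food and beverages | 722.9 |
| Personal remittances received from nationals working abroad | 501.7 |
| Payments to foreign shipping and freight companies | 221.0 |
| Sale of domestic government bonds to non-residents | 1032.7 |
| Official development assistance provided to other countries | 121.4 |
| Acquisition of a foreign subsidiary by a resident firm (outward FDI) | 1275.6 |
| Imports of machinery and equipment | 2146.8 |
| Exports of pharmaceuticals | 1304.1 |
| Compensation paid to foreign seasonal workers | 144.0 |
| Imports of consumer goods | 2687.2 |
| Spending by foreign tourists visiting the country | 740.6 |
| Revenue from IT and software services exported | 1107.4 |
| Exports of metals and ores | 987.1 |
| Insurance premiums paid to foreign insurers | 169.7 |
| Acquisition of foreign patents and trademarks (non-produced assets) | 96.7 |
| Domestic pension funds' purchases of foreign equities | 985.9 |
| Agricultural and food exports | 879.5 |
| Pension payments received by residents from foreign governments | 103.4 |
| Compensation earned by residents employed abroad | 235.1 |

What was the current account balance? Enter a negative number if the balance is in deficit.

Goods: 879.5 + 987.1 + 1304.1 - 2687.2 - 722.9 - 2146.8 = -2386.2
Services: 1107.4 - 221.0 - 169.7 + 740.6 = 1457.3
Primary income: -144.0 + 235.1 = 91.1
Secondary income: -121.4 + 103.4 + 501.7 = 483.7
Current account = (-2386.2) + 1457.3 + 91.1 + 483.7 = -354.1
(Excluded from the current account — financial account: sale of domestic government bonds to non-residents 1032.7, acquisition of a foreign subsidiary by a resident firm (outward FDI) 1275.6, domestic pension funds' purchases of foreign equities 985.9; capital account: acquisition of foreign patents and trademarks (non-produced assets) 96.7.)

-354.1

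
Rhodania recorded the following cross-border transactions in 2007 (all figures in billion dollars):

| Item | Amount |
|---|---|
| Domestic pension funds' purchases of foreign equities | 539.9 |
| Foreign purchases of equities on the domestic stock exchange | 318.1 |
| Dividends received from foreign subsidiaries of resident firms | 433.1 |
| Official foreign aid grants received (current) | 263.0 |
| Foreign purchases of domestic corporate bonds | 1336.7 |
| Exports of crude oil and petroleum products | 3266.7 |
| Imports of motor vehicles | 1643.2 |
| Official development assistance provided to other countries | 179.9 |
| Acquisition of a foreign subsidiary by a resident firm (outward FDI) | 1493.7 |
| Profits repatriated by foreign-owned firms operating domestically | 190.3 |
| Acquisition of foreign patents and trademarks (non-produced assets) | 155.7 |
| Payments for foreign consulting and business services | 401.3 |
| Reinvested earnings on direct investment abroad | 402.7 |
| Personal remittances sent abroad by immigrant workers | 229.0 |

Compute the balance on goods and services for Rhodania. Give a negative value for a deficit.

1222.2

Goods: -1643.2 + 3266.7 = 1623.5
Services: -401.3
Trade balance = 1623.5 + (-401.3) = 1222.2
(Excluded from the trade balance — financial account: domestic pension funds' purchases of foreign equities 539.9, foreign purchases of equities on the domestic stock exchange 318.1, foreign purchases of domestic corporate bonds 1336.7, acquisition of a foreign subsidiary by a resident firm (outward FDI) 1493.7; primary income: dividends received from foreign subsidiaries of resident firms 433.1, profits repatriated by foreign-owned firms operating domestically 190.3, reinvested earnings on direct investment abroad 402.7; secondary income: official foreign aid grants received (current) 263.0, official development assistance provided to other countries 179.9, personal remittances sent abroad by immigrant workers 229.0; capital account: acquisition of foreign patents and trademarks (non-produced assets) 155.7.)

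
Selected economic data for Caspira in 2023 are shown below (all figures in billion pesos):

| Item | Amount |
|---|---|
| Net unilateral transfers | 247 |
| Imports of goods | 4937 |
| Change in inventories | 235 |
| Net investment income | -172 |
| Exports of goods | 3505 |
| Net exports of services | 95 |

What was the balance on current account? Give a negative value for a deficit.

Goods balance = 3505 - 4937 = -1432
Services balance = 95
Trade balance (goods + services) = -1432 + 95 = -1337
Net primary income = -172
Net secondary income = 247
Current account = -1337 + (-172) + 247 = -1262

-1262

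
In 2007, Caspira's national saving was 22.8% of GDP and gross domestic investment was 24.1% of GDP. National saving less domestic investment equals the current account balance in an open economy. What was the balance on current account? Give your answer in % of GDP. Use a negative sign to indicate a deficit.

CA = S - I = 22.8 - 24.1 = -1.3

-1.3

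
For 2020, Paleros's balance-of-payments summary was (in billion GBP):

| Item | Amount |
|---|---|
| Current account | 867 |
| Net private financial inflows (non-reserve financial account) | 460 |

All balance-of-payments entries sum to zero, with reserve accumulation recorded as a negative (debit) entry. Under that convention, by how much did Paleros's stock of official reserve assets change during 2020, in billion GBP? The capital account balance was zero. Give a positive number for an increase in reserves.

Official reserve transactions balance = -(867 + 460) = -1327
An accumulation of reserves is recorded as a debit (negative entry), so the change in the stock of reserves is the negative of that balance.
Change in official reserves = -(-1327) = 1327

1327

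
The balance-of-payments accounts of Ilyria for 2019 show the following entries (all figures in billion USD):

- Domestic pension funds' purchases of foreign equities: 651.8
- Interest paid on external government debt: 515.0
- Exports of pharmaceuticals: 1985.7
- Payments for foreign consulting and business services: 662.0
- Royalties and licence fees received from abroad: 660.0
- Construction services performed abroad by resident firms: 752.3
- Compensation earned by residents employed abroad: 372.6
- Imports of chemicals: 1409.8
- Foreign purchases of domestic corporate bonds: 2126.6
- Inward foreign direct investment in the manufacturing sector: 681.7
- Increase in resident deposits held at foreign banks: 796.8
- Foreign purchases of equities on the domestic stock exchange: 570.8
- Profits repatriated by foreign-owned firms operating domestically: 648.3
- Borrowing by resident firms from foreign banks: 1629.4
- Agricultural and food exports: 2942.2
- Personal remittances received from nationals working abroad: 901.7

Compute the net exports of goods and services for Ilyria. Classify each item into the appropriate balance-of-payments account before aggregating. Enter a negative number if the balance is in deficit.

4268.4

Goods: -1409.8 + 2942.2 + 1985.7 = 3518.1
Services: 752.3 - 662.0 + 660.0 = 750.3
Trade balance = 3518.1 + 750.3 = 4268.4
(Excluded from the trade balance — financial account: domestic pension funds' purchases of foreign equities 651.8, foreign purchases of domestic corporate bonds 2126.6, inward foreign direct investment in the manufacturing sector 681.7, increase in resident deposits held at foreign banks 796.8, foreign purchases of equities on the domestic stock exchange 570.8, borrowing by resident firms from foreign banks 1629.4; primary income: interest paid on external government debt 515.0, compensation earned by residents employed abroad 372.6, profits repatriated by foreign-owned firms operating domestically 648.3; secondary income: personal remittances received from nationals working abroad 901.7.)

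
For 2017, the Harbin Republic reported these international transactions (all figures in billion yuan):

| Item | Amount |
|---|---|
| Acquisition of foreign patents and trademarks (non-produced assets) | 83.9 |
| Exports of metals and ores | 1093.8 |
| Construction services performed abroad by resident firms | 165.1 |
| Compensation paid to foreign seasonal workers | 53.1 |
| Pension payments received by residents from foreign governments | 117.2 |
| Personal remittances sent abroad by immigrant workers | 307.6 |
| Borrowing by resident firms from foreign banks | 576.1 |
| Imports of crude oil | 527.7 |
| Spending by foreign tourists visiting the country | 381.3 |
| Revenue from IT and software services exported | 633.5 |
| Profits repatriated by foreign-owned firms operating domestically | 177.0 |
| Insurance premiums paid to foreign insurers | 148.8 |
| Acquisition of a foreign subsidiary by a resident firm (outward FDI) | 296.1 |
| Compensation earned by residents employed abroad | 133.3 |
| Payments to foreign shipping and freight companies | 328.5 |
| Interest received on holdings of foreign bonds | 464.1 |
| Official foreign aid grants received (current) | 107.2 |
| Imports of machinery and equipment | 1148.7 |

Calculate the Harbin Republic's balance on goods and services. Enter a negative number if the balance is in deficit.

Goods: 1093.8 - 527.7 - 1148.7 = -582.6
Services: 165.1 + 633.5 - 148.8 - 328.5 + 381.3 = 702.6
Trade balance = -582.6 + 702.6 = 120.0
(Excluded from the trade balance — capital account: acquisition of foreign patents and trademarks (non-produced assets) 83.9; primary income: compensation paid to foreign seasonal workers 53.1, profits repatriated by foreign-owned firms operating domestically 177.0, compensation earned by residents employed abroad 133.3, interest received on holdings of foreign bonds 464.1; secondary income: pension payments received by residents from foreign governments 117.2, personal remittances sent abroad by immigrant workers 307.6, official foreign aid grants received (current) 107.2; financial account: borrowing by resident firms from foreign banks 576.1, acquisition of a foreign subsidiary by a resident firm (outward FDI) 296.1.)

120.0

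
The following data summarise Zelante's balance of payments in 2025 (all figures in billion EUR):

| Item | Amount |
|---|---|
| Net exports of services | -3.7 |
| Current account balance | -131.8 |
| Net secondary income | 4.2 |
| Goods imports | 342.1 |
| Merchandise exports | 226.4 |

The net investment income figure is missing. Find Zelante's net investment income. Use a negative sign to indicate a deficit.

Current account = goods balance + services balance + net primary income + net secondary income
Sum of the known components = -115.2
Net investment income = CA - (known components) = -131.8 - (-115.2) = -16.6

-16.6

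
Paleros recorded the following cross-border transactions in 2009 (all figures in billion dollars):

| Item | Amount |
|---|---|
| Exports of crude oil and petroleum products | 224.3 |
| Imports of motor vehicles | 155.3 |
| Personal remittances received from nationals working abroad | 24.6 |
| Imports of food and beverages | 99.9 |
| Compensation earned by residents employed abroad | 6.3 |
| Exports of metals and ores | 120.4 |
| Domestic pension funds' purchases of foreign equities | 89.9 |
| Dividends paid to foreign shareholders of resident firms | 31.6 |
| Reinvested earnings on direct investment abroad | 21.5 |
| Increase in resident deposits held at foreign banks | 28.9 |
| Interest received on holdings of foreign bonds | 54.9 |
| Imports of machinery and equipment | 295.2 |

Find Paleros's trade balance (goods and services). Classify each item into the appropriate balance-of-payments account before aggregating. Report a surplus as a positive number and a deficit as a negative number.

Goods: -155.3 + 224.3 + 120.4 - 99.9 - 295.2 = -205.7
Trade balance = -205.7 + 0.0 = -205.7
(Excluded from the trade balance — secondary income: personal remittances received from nationals working abroad 24.6; primary income: compensation earned by residents employed abroad 6.3, dividends paid to foreign shareholders of resident firms 31.6, reinvested earnings on direct investment abroad 21.5, interest received on holdings of foreign bonds 54.9; financial account: domestic pension funds' purchases of foreign equities 89.9, increase in resident deposits held at foreign banks 28.9.)

-205.7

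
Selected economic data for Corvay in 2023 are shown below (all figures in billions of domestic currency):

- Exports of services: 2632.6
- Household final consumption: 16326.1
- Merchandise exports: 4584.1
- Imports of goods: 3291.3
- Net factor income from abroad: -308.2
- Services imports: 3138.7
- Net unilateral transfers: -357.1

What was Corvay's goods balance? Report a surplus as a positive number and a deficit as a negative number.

Goods balance = 4584.1 - 3291.3 = 1292.8

1292.8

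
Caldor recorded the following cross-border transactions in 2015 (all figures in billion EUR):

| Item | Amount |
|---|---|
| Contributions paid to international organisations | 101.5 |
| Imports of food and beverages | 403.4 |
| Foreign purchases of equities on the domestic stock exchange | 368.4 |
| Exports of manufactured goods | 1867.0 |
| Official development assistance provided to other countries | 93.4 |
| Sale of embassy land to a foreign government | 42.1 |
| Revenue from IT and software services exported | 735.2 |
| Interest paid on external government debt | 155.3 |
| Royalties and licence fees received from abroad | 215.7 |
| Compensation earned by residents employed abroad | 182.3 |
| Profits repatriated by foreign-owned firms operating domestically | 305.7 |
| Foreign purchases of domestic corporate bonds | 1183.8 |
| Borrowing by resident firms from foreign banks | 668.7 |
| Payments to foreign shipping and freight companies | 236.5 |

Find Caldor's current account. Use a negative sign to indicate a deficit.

Goods: -403.4 + 1867.0 = 1463.6
Services: 215.7 - 236.5 + 735.2 = 714.4
Primary income: 182.3 - 155.3 - 305.7 = -278.7
Secondary income: -93.4 - 101.5 = -194.9
Current account = 1463.6 + 714.4 + (-278.7) + (-194.9) = 1704.4
(Excluded from the current account — financial account: foreign purchases of equities on the domestic stock exchange 368.4, foreign purchases of domestic corporate bonds 1183.8, borrowing by resident firms from foreign banks 668.7; capital account: sale of embassy land to a foreign government 42.1.)

1704.4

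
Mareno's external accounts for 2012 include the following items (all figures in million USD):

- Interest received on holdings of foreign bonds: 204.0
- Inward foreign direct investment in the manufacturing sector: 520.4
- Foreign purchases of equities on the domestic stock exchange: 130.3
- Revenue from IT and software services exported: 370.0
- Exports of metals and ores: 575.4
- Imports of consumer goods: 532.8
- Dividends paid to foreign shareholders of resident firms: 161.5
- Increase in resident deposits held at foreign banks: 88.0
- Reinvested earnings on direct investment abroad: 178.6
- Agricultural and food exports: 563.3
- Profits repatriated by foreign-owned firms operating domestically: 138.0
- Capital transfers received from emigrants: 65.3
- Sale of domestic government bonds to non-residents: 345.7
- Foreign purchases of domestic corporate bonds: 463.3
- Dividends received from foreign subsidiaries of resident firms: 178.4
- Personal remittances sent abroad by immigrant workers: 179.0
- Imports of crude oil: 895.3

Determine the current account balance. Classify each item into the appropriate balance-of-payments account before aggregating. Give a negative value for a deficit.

163.1

Goods: 575.4 + 563.3 - 532.8 - 895.3 = -289.4
Services: 370.0
Primary income: -161.5 - 138.0 + 178.4 + 204.0 + 178.6 = 261.5
Secondary income: -179.0
Current account = (-289.4) + 370.0 + 261.5 + (-179.0) = 163.1
(Excluded from the current account — financial account: inward foreign direct investment in the manufacturing sector 520.4, foreign purchases of equities on the domestic stock exchange 130.3, increase in resident deposits held at foreign banks 88.0, sale of domestic government bonds to non-residents 345.7, foreign purchases of domestic corporate bonds 463.3; capital account: capital transfers received from emigrants 65.3.)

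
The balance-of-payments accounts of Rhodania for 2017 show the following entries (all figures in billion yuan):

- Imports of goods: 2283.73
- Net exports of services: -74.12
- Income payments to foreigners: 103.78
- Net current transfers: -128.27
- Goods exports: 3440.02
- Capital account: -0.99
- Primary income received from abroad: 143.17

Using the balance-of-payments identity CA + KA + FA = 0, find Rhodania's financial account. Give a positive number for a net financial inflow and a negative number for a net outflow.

-992.30

Goods balance = 3440.02 - 2283.73 = 1156.29
Services balance = -74.12
Trade balance (goods + services) = 1156.29 + (-74.12) = 1082.17
Net primary income = 143.17 - 103.78 = 39.39
Net secondary income = -128.27
Current account = 1082.17 + 39.39 + (-128.27) = 993.29
Financial account = -(993.29 + (-0.99)) = -992.30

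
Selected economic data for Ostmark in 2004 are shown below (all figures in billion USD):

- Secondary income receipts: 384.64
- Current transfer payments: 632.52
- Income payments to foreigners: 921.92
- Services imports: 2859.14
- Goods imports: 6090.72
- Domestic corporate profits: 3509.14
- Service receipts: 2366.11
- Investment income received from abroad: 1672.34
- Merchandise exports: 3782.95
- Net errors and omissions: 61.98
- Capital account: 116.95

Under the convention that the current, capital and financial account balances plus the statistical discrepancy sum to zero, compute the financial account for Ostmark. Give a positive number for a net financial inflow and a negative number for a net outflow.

Goods balance = 3782.95 - 6090.72 = -2307.77
Services balance = 2366.11 - 2859.14 = -493.03
Trade balance (goods + services) = -2307.77 + (-493.03) = -2800.80
Net primary income = 1672.34 - 921.92 = 750.42
Net secondary income = 384.64 - 632.52 = -247.88
Current account = -2800.80 + 750.42 + (-247.88) = -2298.26
Financial account = -(-2298.26 + 116.95 + 61.98) = 2119.33

2119.33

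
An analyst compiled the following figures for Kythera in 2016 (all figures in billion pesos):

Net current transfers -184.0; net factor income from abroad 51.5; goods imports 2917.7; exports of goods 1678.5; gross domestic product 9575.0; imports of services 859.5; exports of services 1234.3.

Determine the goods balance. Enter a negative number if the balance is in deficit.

Goods balance = 1678.5 - 2917.7 = -1239.2

-1239.2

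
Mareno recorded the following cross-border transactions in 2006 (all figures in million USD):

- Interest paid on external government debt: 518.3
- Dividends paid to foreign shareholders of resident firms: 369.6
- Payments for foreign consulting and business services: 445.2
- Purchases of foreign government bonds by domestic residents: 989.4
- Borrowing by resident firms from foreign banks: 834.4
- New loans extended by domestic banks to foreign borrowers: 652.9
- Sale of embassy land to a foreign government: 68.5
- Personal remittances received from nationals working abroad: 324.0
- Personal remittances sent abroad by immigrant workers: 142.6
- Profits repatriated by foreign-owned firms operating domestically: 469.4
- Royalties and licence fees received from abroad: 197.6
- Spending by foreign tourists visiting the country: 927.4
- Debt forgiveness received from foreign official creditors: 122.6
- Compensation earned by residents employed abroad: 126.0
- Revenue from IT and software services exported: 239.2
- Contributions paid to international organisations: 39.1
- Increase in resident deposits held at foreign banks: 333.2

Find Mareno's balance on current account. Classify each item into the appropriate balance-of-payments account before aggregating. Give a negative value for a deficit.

Services: 927.4 + 239.2 - 445.2 + 197.6 = 919.0
Primary income: -518.3 - 369.6 - 469.4 + 126.0 = -1231.3
Secondary income: 324.0 - 39.1 - 142.6 = 142.3
Current account = 919.0 + (-1231.3) + 142.3 = -170.0
(Excluded from the current account — financial account: purchases of foreign government bonds by domestic residents 989.4, borrowing by resident firms from foreign banks 834.4, new loans extended by domestic banks to foreign borrowers 652.9, increase in resident deposits held at foreign banks 333.2; capital account: sale of embassy land to a foreign government 68.5, debt forgiveness received from foreign official creditors 122.6.)

-170.0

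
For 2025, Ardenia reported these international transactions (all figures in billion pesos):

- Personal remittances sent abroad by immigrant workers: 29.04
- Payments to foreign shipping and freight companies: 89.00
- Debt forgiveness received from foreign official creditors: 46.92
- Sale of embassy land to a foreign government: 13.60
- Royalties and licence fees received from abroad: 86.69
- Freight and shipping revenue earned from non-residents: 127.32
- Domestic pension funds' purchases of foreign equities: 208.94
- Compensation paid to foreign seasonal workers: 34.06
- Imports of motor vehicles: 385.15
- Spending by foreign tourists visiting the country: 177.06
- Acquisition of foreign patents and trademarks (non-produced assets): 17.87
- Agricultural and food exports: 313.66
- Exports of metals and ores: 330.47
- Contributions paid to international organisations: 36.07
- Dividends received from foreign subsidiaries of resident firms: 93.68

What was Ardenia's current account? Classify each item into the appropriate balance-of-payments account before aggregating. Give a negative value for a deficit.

555.56

Goods: -385.15 + 313.66 + 330.47 = 258.98
Services: 177.06 + 86.69 + 127.32 - 89.00 = 302.07
Primary income: -34.06 + 93.68 = 59.62
Secondary income: -36.07 - 29.04 = -65.11
Current account = 258.98 + 302.07 + 59.62 + (-65.11) = 555.56
(Excluded from the current account — capital account: debt forgiveness received from foreign official creditors 46.92, sale of embassy land to a foreign government 13.60, acquisition of foreign patents and trademarks (non-produced assets) 17.87; financial account: domestic pension funds' purchases of foreign equities 208.94.)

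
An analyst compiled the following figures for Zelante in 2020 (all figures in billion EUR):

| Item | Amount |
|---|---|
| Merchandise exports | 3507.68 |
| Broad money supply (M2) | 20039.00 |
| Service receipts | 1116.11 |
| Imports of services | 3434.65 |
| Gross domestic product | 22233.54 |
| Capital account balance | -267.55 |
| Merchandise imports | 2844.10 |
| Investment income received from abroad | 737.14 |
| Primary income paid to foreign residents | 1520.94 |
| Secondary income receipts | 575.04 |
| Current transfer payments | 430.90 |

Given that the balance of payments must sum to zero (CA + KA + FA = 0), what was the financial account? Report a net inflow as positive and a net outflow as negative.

2562.17

Goods balance = 3507.68 - 2844.10 = 663.58
Services balance = 1116.11 - 3434.65 = -2318.54
Trade balance (goods + services) = 663.58 + (-2318.54) = -1654.96
Net primary income = 737.14 - 1520.94 = -783.80
Net secondary income = 575.04 - 430.90 = 144.14
Current account = -1654.96 + (-783.80) + 144.14 = -2294.62
Financial account = -(-2294.62 + (-267.55)) = 2562.17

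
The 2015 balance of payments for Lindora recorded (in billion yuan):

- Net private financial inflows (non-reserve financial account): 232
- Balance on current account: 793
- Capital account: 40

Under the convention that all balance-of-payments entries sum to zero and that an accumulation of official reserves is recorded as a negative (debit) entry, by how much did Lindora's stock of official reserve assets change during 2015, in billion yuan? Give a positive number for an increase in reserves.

1065

Official reserve transactions balance = -(793 + 40 + 232) = -1065
An accumulation of reserves is recorded as a debit (negative entry), so the change in the stock of reserves is the negative of that balance.
Change in official reserves = -(-1065) = 1065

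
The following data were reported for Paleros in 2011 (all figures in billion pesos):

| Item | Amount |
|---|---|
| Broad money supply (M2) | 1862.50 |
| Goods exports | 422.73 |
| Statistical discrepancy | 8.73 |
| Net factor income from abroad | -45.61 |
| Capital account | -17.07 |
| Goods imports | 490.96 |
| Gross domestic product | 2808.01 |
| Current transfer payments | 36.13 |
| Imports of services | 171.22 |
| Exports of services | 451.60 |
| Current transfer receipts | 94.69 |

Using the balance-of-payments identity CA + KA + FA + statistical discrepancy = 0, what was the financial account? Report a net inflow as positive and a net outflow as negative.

Goods balance = 422.73 - 490.96 = -68.23
Services balance = 451.60 - 171.22 = 280.38
Trade balance (goods + services) = -68.23 + 280.38 = 212.15
Net primary income = -45.61
Net secondary income = 94.69 - 36.13 = 58.56
Current account = 212.15 + (-45.61) + 58.56 = 225.10
Financial account = -(225.10 + (-17.07) + 8.73) = -216.76

-216.76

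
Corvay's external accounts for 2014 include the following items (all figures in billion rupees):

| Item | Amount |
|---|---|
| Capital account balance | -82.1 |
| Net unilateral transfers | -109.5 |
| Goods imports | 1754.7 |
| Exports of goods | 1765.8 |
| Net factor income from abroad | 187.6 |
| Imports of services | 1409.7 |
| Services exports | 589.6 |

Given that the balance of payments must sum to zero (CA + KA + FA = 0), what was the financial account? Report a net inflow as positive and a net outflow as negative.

Goods balance = 1765.8 - 1754.7 = 11.1
Services balance = 589.6 - 1409.7 = -820.1
Trade balance (goods + services) = 11.1 + (-820.1) = -809.0
Net primary income = 187.6
Net secondary income = -109.5
Current account = -809.0 + 187.6 + (-109.5) = -730.9
Financial account = -(-730.9 + (-82.1)) = 813.0

813.0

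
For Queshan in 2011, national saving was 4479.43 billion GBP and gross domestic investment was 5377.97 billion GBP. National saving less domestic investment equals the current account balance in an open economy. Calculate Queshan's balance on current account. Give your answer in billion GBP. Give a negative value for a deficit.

CA = S - I = 4479.43 - 5377.97 = -898.54

-898.54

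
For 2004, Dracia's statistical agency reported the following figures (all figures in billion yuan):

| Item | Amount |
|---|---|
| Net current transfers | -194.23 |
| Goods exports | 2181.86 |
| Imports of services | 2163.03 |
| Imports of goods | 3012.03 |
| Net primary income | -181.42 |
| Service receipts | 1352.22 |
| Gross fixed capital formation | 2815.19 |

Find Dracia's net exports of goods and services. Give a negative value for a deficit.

-1640.98

Goods balance = 2181.86 - 3012.03 = -830.17
Services balance = 1352.22 - 2163.03 = -810.81
Trade balance (goods + services) = -830.17 + (-810.81) = -1640.98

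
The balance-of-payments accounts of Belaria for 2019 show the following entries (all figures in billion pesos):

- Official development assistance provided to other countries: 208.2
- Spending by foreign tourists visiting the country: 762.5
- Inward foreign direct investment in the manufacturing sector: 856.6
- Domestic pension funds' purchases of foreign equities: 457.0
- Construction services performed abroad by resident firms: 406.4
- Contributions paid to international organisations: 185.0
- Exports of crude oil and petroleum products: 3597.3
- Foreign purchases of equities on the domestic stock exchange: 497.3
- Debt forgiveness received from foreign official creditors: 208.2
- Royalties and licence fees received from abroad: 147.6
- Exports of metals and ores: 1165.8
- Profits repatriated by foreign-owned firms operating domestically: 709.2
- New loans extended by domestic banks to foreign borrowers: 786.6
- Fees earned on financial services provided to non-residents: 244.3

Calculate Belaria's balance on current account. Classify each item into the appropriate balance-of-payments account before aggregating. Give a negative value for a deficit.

5221.5

Goods: 3597.3 + 1165.8 = 4763.1
Services: 147.6 + 244.3 + 406.4 + 762.5 = 1560.8
Primary income: -709.2
Secondary income: -208.2 - 185.0 = -393.2
Current account = 4763.1 + 1560.8 + (-709.2) + (-393.2) = 5221.5
(Excluded from the current account — financial account: inward foreign direct investment in the manufacturing sector 856.6, domestic pension funds' purchases of foreign equities 457.0, foreign purchases of equities on the domestic stock exchange 497.3, new loans extended by domestic banks to foreign borrowers 786.6; capital account: debt forgiveness received from foreign official creditors 208.2.)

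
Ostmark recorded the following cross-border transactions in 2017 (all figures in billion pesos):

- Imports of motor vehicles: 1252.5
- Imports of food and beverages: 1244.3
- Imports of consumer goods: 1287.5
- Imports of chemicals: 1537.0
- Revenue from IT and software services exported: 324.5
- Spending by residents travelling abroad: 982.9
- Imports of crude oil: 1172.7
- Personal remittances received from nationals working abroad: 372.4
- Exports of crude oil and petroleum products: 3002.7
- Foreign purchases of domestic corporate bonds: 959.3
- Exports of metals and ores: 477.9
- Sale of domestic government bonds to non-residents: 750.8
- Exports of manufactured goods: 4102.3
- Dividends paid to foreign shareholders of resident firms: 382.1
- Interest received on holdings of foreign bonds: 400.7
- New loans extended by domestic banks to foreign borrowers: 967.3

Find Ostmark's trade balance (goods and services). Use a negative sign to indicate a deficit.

Goods: -1172.7 - 1252.5 - 1287.5 - 1244.3 + 4102.3 + 477.9 + 3002.7 - 1537.0 = 1088.9
Services: 324.5 - 982.9 = -658.4
Trade balance = 1088.9 + (-658.4) = 430.5
(Excluded from the trade balance — secondary income: personal remittances received from nationals working abroad 372.4; financial account: foreign purchases of domestic corporate bonds 959.3, sale of domestic government bonds to non-residents 750.8, new loans extended by domestic banks to foreign borrowers 967.3; primary income: dividends paid to foreign shareholders of resident firms 382.1, interest received on holdings of foreign bonds 400.7.)

430.5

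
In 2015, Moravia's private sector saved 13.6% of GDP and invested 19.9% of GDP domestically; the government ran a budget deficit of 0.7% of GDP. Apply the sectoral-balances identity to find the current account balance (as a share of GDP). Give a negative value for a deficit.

By the sectoral-balances identity, CA = (S_private - I) + (T - G).
Private balance = 13.6 - 19.9 = -6.3
Government balance (T - G) = -0.7
CA = -6.3 + (-0.7) = -7.0

-7.0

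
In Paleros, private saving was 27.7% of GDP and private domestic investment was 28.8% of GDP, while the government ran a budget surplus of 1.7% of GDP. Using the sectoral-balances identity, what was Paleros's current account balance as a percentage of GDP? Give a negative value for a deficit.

0.6

By the sectoral-balances identity, CA = (S_private - I) + (T - G).
Private balance = 27.7 - 28.8 = -1.1
Government balance (T - G) = 1.7
CA = -1.1 + 1.7 = 0.6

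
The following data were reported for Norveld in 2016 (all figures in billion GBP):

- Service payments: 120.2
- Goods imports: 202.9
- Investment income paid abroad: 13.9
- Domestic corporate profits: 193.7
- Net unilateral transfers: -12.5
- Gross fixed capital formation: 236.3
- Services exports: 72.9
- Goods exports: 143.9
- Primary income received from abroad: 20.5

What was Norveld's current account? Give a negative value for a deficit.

-112.2

Goods balance = 143.9 - 202.9 = -59.0
Services balance = 72.9 - 120.2 = -47.3
Trade balance (goods + services) = -59.0 + (-47.3) = -106.3
Net primary income = 20.5 - 13.9 = 6.6
Net secondary income = -12.5
Current account = -106.3 + 6.6 + (-12.5) = -112.2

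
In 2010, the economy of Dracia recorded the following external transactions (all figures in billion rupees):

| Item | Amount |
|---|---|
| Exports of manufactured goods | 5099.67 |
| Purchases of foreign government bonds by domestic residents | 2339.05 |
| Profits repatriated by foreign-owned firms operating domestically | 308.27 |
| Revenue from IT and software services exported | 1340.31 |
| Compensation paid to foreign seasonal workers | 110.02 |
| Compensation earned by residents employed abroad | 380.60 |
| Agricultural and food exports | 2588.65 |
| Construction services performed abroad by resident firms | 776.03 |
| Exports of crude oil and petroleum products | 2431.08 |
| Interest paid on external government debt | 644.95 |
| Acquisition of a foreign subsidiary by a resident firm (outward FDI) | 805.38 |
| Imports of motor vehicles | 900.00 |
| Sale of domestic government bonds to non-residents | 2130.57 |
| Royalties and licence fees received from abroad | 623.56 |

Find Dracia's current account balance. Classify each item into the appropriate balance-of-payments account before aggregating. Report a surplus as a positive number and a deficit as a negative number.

Goods: 5099.67 + 2431.08 - 900.00 + 2588.65 = 9219.40
Services: 623.56 + 776.03 + 1340.31 = 2739.90
Primary income: -644.95 - 110.02 - 308.27 + 380.60 = -682.64
Current account = 9219.40 + 2739.90 + (-682.64) = 11276.66
(Excluded from the current account — financial account: purchases of foreign government bonds by domestic residents 2339.05, acquisition of a foreign subsidiary by a resident firm (outward FDI) 805.38, sale of domestic government bonds to non-residents 2130.57.)

11276.66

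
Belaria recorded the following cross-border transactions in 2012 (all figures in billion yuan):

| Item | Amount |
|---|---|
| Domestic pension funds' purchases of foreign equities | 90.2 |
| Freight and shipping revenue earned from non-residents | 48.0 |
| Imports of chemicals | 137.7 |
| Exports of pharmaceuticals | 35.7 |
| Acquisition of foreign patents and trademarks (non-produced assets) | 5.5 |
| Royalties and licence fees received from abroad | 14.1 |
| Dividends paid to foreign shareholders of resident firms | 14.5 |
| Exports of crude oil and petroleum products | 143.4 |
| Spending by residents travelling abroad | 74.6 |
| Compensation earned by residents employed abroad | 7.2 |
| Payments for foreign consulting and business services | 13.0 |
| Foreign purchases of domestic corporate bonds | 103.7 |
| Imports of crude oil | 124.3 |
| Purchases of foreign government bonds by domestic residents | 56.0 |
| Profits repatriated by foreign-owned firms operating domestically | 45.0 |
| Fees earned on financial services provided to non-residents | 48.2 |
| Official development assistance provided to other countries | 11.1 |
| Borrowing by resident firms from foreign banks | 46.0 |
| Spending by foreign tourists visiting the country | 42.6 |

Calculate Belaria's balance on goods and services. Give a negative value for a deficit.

Goods: 35.7 - 124.3 + 143.4 - 137.7 = -82.9
Services: -13.0 + 14.1 - 74.6 + 48.0 + 48.2 + 42.6 = 65.3
Trade balance = -82.9 + 65.3 = -17.6
(Excluded from the trade balance — financial account: domestic pension funds' purchases of foreign equities 90.2, foreign purchases of domestic corporate bonds 103.7, purchases of foreign government bonds by domestic residents 56.0, borrowing by resident firms from foreign banks 46.0; capital account: acquisition of foreign patents and trademarks (non-produced assets) 5.5; primary income: dividends paid to foreign shareholders of resident firms 14.5, compensation earned by residents employed abroad 7.2, profits repatriated by foreign-owned firms operating domestically 45.0; secondary income: official development assistance provided to other countries 11.1.)

-17.6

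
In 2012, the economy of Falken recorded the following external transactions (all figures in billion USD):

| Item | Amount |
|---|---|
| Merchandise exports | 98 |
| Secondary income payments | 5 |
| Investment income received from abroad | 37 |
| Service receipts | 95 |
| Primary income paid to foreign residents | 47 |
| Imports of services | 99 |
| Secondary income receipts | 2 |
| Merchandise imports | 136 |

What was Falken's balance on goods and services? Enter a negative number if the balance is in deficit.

Goods balance = 98 - 136 = -38
Services balance = 95 - 99 = -4
Trade balance (goods + services) = -38 + (-4) = -42

-42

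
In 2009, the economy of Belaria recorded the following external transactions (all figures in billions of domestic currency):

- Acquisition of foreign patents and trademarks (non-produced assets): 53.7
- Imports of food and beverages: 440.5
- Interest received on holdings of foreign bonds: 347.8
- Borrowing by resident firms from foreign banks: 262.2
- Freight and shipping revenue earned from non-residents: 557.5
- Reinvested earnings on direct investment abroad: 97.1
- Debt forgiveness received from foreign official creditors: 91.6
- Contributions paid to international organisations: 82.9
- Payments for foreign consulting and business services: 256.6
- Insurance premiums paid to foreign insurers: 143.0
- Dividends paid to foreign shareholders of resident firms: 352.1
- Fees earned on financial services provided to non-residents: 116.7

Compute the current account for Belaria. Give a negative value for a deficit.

Goods: -440.5
Services: 557.5 - 143.0 - 256.6 + 116.7 = 274.6
Primary income: 97.1 + 347.8 - 352.1 = 92.8
Secondary income: -82.9
Current account = (-440.5) + 274.6 + 92.8 + (-82.9) = -156.0
(Excluded from the current account — capital account: acquisition of foreign patents and trademarks (non-produced assets) 53.7, debt forgiveness received from foreign official creditors 91.6; financial account: borrowing by resident firms from foreign banks 262.2.)

-156.0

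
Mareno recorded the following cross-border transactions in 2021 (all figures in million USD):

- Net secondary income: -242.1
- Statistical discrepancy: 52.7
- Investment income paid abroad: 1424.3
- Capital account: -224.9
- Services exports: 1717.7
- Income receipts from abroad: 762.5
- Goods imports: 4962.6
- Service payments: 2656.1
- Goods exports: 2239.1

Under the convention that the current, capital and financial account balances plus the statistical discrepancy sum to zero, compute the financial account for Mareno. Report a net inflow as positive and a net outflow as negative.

4738.0

Goods balance = 2239.1 - 4962.6 = -2723.5
Services balance = 1717.7 - 2656.1 = -938.4
Trade balance (goods + services) = -2723.5 + (-938.4) = -3661.9
Net primary income = 762.5 - 1424.3 = -661.8
Net secondary income = -242.1
Current account = -3661.9 + (-661.8) + (-242.1) = -4565.8
Financial account = -(-4565.8 + (-224.9) + 52.7) = 4738.0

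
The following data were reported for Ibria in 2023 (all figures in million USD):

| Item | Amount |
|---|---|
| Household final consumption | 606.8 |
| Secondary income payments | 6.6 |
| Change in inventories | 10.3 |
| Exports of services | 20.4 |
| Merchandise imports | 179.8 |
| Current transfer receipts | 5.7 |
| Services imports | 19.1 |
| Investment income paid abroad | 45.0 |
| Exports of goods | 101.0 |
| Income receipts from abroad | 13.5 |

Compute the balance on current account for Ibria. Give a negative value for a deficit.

-109.9

Goods balance = 101.0 - 179.8 = -78.8
Services balance = 20.4 - 19.1 = 1.3
Trade balance (goods + services) = -78.8 + 1.3 = -77.5
Net primary income = 13.5 - 45.0 = -31.5
Net secondary income = 5.7 - 6.6 = -0.9
Current account = -77.5 + (-31.5) + (-0.9) = -109.9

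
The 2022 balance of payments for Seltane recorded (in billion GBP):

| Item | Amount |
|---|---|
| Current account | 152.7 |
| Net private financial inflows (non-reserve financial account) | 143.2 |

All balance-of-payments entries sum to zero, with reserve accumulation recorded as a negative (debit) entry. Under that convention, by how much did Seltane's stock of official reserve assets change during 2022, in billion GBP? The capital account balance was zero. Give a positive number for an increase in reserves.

295.9

Official reserve transactions balance = -(152.7 + 143.2) = -295.9
An accumulation of reserves is recorded as a debit (negative entry), so the change in the stock of reserves is the negative of that balance.
Change in official reserves = -(-295.9) = 295.9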